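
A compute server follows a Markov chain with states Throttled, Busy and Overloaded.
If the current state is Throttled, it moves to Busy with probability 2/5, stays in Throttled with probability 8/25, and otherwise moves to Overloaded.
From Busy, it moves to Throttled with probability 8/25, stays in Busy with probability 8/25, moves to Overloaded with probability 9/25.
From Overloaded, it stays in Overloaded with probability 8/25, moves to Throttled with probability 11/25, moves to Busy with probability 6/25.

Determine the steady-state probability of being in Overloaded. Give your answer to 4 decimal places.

Let the stationary distribution be π with π = πP and π_1 + π_2 + π_3 = 1.
π_1 = 0.32·π_1 + 0.32·π_2 + 0.44·π_3
π_2 = 0.4·π_1 + 0.32·π_2 + 0.24·π_3
Solving with the normalization constraint gives π = (0.3582, 0.3232, 0.3186).
So the stationary probability of Overloaded is 0.3186.

0.3186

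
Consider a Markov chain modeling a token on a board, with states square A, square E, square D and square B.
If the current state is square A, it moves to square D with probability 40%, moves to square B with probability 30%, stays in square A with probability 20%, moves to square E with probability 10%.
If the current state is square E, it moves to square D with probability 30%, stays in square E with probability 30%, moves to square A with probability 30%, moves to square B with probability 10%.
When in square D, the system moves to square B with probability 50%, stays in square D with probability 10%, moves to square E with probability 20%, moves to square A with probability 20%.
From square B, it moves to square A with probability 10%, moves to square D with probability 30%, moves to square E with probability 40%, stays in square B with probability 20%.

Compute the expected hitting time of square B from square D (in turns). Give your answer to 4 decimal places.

Let t(s) be the expected number of turns to first reach square B from state s, with t(square B) = 0. Conditioning on the first turn:
t(square A) = 1 + 0.2·t(square A) + 0.1·t(square E) + 0.4·t(square D)
t(square E) = 1 + 0.3·t(square A) + 0.3·t(square E) + 0.3·t(square D)
t(square D) = 1 + 0.2·t(square A) + 0.2·t(square E) + 0.1·t(square D)
Solving: t(square A) = 3.0612, t(square E) = 3.8776, t(square D) = 2.6531.
Expected turns from square D to square B: 2.6531.

2.6531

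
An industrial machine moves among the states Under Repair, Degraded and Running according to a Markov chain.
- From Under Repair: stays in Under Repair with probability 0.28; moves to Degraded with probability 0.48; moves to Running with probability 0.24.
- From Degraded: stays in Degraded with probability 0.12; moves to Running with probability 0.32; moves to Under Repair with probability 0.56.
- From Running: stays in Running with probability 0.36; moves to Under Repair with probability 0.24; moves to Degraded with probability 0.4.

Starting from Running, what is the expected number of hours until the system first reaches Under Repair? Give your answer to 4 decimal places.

Let t(s) be the expected number of hours to first reach Under Repair from state s, with t(Under Repair) = 0. Conditioning on the first hour:
t(Degraded) = 1 + 0.12·t(Degraded) + 0.32·t(Running)
t(Running) = 1 + 0.4·t(Degraded) + 0.36·t(Running)
Solving: t(Degraded) = 2.2059, t(Running) = 2.9412.
Expected hours from Running to Under Repair: 2.9412.

2.9412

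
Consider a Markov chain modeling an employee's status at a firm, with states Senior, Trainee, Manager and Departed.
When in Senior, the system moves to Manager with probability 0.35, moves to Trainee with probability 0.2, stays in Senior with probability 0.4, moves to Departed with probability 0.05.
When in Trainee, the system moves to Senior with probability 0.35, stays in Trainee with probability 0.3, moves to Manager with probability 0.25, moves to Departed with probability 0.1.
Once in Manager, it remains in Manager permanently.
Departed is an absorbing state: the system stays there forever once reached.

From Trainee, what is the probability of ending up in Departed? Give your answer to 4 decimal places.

0.2214

Let h(s) be the probability of absorption at Departed starting from transient state s. Then h(Departed) = 1 and h(Manager) = 0. By first-step analysis:
h(Senior) = 0.4·h(Senior) + 0.2·h(Trainee) + 0.35·0 + 0.05·1
h(Trainee) = 0.35·h(Senior) + 0.3·h(Trainee) + 0.25·0 + 0.1·1
Solving: h(Senior) = 0.1571, h(Trainee) = 0.2214.
Starting from Trainee, the probability is 0.2214.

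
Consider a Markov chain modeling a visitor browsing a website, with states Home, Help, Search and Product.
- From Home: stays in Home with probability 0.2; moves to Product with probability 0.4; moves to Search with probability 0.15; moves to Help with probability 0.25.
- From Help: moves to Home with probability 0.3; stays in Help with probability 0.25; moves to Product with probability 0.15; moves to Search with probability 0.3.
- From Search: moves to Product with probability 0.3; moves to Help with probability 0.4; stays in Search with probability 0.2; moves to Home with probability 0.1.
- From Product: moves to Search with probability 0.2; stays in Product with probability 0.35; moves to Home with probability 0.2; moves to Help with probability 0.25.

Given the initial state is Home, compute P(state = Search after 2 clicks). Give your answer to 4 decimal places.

Propagate the distribution vector 2 clicks from Home.
After 0 clicks: (1.0000, 0.0000, 0.0000, 0.0000)
After 1 click: (0.2000, 0.2500, 0.1500, 0.4000)
After 2 clicks: (0.2100, 0.2725, 0.2150, 0.3025)
P(in Search after 2 clicks) = 0.2150

0.2150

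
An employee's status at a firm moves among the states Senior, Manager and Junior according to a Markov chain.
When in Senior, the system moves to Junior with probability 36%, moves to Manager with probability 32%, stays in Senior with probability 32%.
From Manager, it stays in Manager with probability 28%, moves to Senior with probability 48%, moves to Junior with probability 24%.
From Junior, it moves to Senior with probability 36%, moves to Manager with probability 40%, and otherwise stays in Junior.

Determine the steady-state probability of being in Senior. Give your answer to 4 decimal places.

Let the stationary distribution be π with π = πP and π_1 + π_2 + π_3 = 1.
π_1 = 0.32·π_1 + 0.48·π_2 + 0.36·π_3
π_2 = 0.32·π_1 + 0.28·π_2 + 0.4·π_3
Solving with the normalization constraint gives π = (0.3842, 0.3297, 0.2861).
So the stationary probability of Senior is 0.3842.

0.3842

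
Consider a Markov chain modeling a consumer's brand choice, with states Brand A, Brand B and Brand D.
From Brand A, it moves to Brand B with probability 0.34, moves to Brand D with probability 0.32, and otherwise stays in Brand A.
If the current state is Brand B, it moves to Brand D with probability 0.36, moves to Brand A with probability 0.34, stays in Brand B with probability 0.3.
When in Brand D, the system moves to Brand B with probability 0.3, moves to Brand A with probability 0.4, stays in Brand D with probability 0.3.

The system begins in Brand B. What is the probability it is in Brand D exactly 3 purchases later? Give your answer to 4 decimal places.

Propagate the distribution vector 3 purchases from Brand B.
After 0 purchases: (0.0000, 1.0000, 0.0000)
After 1 purchase: (0.3400, 0.3000, 0.3600)
After 2 purchases: (0.3616, 0.3136, 0.3248)
After 3 purchases: (0.3595, 0.3145, 0.3260)
P(in Brand D after 3 purchases) = 0.3260

0.3260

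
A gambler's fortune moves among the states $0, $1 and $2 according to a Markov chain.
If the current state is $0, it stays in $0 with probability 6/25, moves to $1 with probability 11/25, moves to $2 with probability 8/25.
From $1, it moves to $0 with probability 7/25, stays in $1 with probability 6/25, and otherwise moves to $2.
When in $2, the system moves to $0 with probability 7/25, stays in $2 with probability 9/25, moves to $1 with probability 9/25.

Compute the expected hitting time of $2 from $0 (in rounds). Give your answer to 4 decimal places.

2.6408

Let t(s) be the expected number of rounds to first reach $2 from state s, with t($2) = 0. Conditioning on the first round:
t($0) = 1 + 0.24·t($0) + 0.44·t($1)
t($1) = 1 + 0.28·t($0) + 0.24·t($1)
Solving: t($0) = 2.6408, t($1) = 2.2887.
Expected rounds from $0 to $2: 2.6408.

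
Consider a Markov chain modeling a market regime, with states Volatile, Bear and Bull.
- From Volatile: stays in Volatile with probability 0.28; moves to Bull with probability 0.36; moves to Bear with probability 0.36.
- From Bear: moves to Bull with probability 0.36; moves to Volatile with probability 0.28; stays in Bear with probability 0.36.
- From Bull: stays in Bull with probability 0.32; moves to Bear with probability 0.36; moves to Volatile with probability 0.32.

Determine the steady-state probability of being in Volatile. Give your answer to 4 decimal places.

0.2938

Let the stationary distribution be π with π = πP and π_1 + π_2 + π_3 = 1.
π_1 = 0.28·π_1 + 0.28·π_2 + 0.32·π_3
π_2 = 0.36·π_1 + 0.36·π_2 + 0.36·π_3
Solving with the normalization constraint gives π = (0.2938, 0.3600, 0.3462).
So the stationary probability of Volatile is 0.2938.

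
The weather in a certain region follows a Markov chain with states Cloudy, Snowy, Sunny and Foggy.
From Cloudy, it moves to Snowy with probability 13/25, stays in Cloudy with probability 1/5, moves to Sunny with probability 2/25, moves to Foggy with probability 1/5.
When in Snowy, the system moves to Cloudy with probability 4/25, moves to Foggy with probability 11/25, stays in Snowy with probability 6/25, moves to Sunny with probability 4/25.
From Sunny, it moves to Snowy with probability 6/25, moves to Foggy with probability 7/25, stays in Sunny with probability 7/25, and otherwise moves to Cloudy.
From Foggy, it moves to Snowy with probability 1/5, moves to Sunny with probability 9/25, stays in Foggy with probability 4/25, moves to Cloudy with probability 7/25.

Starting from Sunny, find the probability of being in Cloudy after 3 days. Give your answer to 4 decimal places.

Propagate the distribution vector 3 days from Sunny.
After 0 days: (0.0000, 0.0000, 1.0000, 0.0000)
After 1 day: (0.2000, 0.2400, 0.2800, 0.2800)
After 2 days: (0.2128, 0.2848, 0.2336, 0.2688)
After 3 days: (0.2101, 0.2888, 0.2248, 0.2763)
P(in Cloudy after 3 days) = 0.2101

0.2101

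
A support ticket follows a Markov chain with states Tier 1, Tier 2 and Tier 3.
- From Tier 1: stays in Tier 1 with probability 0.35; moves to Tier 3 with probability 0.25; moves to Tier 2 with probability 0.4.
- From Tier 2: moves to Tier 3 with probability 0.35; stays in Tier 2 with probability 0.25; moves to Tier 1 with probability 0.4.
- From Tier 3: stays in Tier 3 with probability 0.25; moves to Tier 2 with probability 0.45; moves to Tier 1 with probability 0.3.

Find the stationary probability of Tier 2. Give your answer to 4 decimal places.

Let the stationary distribution be π with π = πP and π_1 + π_2 + π_3 = 1.
π_1 = 0.35·π_1 + 0.4·π_2 + 0.3·π_3
π_2 = 0.4·π_1 + 0.25·π_2 + 0.45·π_3
Solving with the normalization constraint gives π = (0.3537, 0.3603, 0.2860).
So the stationary probability of Tier 2 is 0.3603.

0.3603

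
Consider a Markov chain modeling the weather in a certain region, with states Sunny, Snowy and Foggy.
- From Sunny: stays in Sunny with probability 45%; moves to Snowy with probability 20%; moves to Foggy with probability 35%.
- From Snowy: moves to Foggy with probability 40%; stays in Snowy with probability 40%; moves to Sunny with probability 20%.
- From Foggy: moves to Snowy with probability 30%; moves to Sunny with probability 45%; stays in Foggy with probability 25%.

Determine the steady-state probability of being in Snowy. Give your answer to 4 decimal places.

Let the stationary distribution be π with π = πP and π_1 + π_2 + π_3 = 1.
π_1 = 0.45·π_1 + 0.2·π_2 + 0.45·π_3
π_2 = 0.2·π_1 + 0.4·π_2 + 0.3·π_3
Solving with the normalization constraint gives π = (0.3771, 0.2914, 0.3314).
So the stationary probability of Snowy is 0.2914.

0.2914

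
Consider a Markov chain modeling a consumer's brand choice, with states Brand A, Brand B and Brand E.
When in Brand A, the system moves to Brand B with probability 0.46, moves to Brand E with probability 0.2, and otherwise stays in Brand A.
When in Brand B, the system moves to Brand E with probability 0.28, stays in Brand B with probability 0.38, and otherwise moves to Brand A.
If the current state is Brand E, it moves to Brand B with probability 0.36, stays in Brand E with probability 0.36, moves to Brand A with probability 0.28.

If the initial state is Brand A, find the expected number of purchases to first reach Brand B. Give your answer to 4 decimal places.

2.2926

Let t(s) be the expected number of purchases to first reach Brand B from state s, with t(Brand B) = 0. Conditioning on the first purchase:
t(Brand A) = 1 + 0.34·t(Brand A) + 0.2·t(Brand E)
t(Brand E) = 1 + 0.28·t(Brand A) + 0.36·t(Brand E)
Solving: t(Brand A) = 2.2926, t(Brand E) = 2.5655.
Expected purchases from Brand A to Brand B: 2.2926.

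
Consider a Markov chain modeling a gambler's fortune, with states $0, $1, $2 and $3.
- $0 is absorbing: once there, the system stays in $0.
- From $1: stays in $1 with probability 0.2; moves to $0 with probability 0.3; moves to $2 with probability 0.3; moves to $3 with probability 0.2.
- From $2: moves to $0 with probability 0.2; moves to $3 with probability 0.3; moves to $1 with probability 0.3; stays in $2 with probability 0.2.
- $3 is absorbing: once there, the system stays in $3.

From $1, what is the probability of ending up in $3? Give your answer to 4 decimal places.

Let h(s) be the probability of absorption at $3 starting from transient state s. Then h($3) = 1 and h($0) = 0. By first-step analysis:
h($1) = 0.3·0 + 0.2·h($1) + 0.3·h($2) + 0.2·1
h($2) = 0.2·0 + 0.3·h($1) + 0.2·h($2) + 0.3·1
Solving: h($1) = 0.4545, h($2) = 0.5455.
Starting from $1, the probability is 0.4545.

0.4545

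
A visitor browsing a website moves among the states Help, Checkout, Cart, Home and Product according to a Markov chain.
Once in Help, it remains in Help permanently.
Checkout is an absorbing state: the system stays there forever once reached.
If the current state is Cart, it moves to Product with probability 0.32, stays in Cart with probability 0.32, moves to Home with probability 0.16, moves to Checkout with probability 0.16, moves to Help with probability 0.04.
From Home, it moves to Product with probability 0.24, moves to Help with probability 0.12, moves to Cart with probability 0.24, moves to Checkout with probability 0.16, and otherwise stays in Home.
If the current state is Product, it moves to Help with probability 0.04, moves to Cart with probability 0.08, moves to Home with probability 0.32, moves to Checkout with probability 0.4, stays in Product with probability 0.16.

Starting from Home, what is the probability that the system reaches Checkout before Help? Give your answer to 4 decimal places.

Let h(s) be the probability of absorption at Checkout starting from transient state s. Then h(Checkout) = 1 and h(Help) = 0. By first-step analysis:
h(Cart) = 0.04·0 + 0.16·1 + 0.32·h(Cart) + 0.16·h(Home) + 0.32·h(Product)
h(Home) = 0.12·0 + 0.16·1 + 0.24·h(Cart) + 0.24·h(Home) + 0.24·h(Product)
h(Product) = 0.04·0 + 0.4·1 + 0.08·h(Cart) + 0.32·h(Home) + 0.16·h(Product)
Solving: h(Cart) = 0.7946, h(Home) = 0.7227, h(Product) = 0.8272.
Starting from Home, the probability is 0.7227.

0.7227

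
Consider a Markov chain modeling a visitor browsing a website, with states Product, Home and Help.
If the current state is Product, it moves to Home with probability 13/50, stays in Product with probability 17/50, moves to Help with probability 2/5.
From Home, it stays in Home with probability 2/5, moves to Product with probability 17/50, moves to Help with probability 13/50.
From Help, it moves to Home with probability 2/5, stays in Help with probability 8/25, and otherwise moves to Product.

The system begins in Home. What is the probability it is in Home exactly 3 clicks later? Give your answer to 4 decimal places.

Propagate the distribution vector 3 clicks from Home.
After 0 clicks: (0.0000, 1.0000, 0.0000)
After 1 click: (0.3400, 0.4000, 0.2600)
After 2 clicks: (0.3244, 0.3524, 0.3232)
After 3 clicks: (0.3206, 0.3546, 0.3248)
P(in Home after 3 clicks) = 0.3546

0.3546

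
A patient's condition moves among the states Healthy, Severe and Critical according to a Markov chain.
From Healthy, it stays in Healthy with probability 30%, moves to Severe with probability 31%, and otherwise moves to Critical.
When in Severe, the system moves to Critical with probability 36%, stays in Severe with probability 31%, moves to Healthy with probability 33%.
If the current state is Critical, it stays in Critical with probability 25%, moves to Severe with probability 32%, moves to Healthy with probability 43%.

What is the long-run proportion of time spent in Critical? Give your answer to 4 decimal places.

0.3339

Let the stationary distribution be π with π = πP and π_1 + π_2 + π_3 = 1.
π_1 = 0.3·π_1 + 0.33·π_2 + 0.43·π_3
π_2 = 0.31·π_1 + 0.31·π_2 + 0.32·π_3
Solving with the normalization constraint gives π = (0.3528, 0.3133, 0.3339).
So the stationary probability of Critical is 0.3339.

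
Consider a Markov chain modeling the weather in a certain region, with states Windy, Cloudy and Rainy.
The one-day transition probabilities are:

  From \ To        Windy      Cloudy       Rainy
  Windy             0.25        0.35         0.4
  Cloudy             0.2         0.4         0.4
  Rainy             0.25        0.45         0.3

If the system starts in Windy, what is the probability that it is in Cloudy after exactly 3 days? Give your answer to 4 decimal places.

Propagate the distribution vector 3 days from Windy.
After 0 days: (1.0000, 0.0000, 0.0000)
After 1 day: (0.2500, 0.3500, 0.4000)
After 2 days: (0.2325, 0.4075, 0.3600)
After 3 days: (0.2296, 0.4064, 0.3640)
P(in Cloudy after 3 days) = 0.4064

0.4064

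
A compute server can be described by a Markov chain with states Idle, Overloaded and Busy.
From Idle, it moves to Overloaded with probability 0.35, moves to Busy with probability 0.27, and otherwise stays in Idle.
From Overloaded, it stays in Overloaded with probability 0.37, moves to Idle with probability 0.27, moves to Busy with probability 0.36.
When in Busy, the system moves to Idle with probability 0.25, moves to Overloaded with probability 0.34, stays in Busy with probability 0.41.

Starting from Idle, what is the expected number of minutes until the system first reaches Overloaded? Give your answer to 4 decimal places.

2.8830

Let t(s) be the expected number of minutes to first reach Overloaded from state s, with t(Overloaded) = 0. Conditioning on the first minute:
t(Idle) = 1 + 0.38·t(Idle) + 0.27·t(Busy)
t(Busy) = 1 + 0.25·t(Idle) + 0.41·t(Busy)
Solving: t(Idle) = 2.8830, t(Busy) = 2.9165.
Expected minutes from Idle to Overloaded: 2.8830.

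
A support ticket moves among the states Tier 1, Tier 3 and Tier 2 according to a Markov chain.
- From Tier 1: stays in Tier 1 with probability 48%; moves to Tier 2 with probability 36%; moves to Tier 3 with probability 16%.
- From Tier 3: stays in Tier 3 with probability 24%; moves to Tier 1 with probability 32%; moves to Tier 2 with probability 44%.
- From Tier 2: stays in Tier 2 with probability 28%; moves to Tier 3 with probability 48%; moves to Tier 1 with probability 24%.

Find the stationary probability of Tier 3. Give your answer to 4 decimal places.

0.2975

Let the stationary distribution be π with π = πP and π_1 + π_2 + π_3 = 1.
π_1 = 0.48·π_1 + 0.32·π_2 + 0.24·π_3
π_2 = 0.16·π_1 + 0.24·π_2 + 0.48·π_3
Solving with the normalization constraint gives π = (0.3471, 0.2975, 0.3554).
So the stationary probability of Tier 3 is 0.2975.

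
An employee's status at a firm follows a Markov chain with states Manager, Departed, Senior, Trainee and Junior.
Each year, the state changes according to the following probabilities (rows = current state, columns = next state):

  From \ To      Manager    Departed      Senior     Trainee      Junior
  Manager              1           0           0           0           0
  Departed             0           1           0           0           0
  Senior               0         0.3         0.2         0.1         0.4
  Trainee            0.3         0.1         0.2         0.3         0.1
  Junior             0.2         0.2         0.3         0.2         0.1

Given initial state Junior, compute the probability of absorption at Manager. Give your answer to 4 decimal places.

0.4496

Let h(s) be the probability of absorption at Manager starting from transient state s. Then h(Manager) = 1 and h(Departed) = 0. By first-step analysis:
h(Senior) = 0.3·0 + 0.2·h(Senior) + 0.1·h(Trainee) + 0.4·h(Junior)
h(Trainee) = 0.3·1 + 0.1·0 + 0.2·h(Senior) + 0.3·h(Trainee) + 0.1·h(Junior)
h(Junior) = 0.2·1 + 0.2·0 + 0.3·h(Senior) + 0.2·h(Trainee) + 0.1·h(Junior)
Solving: h(Senior) = 0.2970, h(Trainee) = 0.5777, h(Junior) = 0.4496.
Starting from Junior, the probability is 0.4496.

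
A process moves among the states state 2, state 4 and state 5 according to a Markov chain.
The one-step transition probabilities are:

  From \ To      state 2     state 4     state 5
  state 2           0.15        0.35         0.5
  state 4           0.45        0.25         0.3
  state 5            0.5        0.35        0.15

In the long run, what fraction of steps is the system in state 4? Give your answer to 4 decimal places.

0.3182

Let the stationary distribution be π with π = πP and π_1 + π_2 + π_3 = 1.
π_1 = 0.15·π_1 + 0.45·π_2 + 0.5·π_3
π_2 = 0.35·π_1 + 0.25·π_2 + 0.35·π_3
Solving with the normalization constraint gives π = (0.3586, 0.3182, 0.3232).
So the stationary probability of state 4 is 0.3182.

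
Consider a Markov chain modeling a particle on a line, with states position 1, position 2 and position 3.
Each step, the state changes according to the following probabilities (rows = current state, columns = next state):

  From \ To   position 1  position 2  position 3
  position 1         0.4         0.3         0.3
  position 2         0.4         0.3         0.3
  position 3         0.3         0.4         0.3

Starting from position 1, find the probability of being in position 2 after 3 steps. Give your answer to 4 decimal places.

0.3300

Propagate the distribution vector 3 steps from position 1.
After 0 steps: (1.0000, 0.0000, 0.0000)
After 1 step: (0.4000, 0.3000, 0.3000)
After 2 steps: (0.3700, 0.3300, 0.3000)
After 3 steps: (0.3700, 0.3300, 0.3000)
P(in position 2 after 3 steps) = 0.3300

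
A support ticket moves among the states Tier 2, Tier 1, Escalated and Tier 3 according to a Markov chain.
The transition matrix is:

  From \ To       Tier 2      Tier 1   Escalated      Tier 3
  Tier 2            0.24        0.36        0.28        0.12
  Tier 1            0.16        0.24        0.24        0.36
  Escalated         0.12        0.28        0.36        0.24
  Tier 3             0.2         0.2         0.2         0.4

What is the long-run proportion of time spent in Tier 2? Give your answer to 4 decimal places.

0.1752

Let the stationary distribution be π with π = πP and π_1 + π_2 + π_3 + π_4 = 1.
π_1 = 0.24·π_1 + 0.16·π_2 + 0.12·π_3 + 0.2·π_4
π_2 = 0.36·π_1 + 0.24·π_2 + 0.28·π_3 + 0.2·π_4
π_3 = 0.28·π_1 + 0.24·π_2 + 0.36·π_3 + 0.2·π_4
Solving with the normalization constraint gives π = (0.1752, 0.2598, 0.2672, 0.2978).
So the stationary probability of Tier 2 is 0.1752.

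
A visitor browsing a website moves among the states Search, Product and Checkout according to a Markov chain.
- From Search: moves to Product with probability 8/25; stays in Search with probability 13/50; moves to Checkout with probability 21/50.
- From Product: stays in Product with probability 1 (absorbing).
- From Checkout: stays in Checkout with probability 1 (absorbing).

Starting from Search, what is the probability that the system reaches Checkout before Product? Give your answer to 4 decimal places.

Let h(s) be the probability of absorption at Checkout starting from transient state s. Then h(Checkout) = 1 and h(Product) = 0. By first-step analysis:
h(Search) = 0.26·h(Search) + 0.32·0 + 0.42·1
Solving: h(Search) = 0.5676.
Starting from Search, the probability is 0.5676.

0.5676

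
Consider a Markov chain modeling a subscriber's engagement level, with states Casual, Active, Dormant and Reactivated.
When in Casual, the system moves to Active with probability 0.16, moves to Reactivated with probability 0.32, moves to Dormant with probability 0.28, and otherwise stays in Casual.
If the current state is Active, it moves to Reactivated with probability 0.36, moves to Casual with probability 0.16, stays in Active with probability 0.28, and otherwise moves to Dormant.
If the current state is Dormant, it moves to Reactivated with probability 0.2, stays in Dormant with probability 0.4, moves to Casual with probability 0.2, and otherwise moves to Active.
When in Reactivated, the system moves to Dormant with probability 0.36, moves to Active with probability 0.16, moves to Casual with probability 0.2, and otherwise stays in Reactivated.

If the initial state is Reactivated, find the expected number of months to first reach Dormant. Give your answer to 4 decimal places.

Let t(s) be the expected number of months to first reach Dormant from state s, with t(Dormant) = 0. Conditioning on the first month:
t(Casual) = 1 + 0.24·t(Casual) + 0.16·t(Active) + 0.32·t(Reactivated)
t(Active) = 1 + 0.16·t(Casual) + 0.28·t(Active) + 0.36·t(Reactivated)
t(Reactivated) = 1 + 0.2·t(Casual) + 0.16·t(Active) + 0.28·t(Reactivated)
Solving: t(Casual) = 3.4408, t(Active) = 3.7416, t(Reactivated) = 3.1761.
Expected months from Reactivated to Dormant: 3.1761.

3.1761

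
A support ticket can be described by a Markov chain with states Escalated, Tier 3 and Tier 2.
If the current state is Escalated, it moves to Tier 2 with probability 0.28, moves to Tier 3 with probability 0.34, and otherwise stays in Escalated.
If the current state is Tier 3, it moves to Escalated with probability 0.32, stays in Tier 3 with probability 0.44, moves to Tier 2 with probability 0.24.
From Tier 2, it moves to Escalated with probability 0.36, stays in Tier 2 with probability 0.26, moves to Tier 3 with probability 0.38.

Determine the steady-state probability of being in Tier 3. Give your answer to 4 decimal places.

0.3893

Let the stationary distribution be π with π = πP and π_1 + π_2 + π_3 = 1.
π_1 = 0.38·π_1 + 0.32·π_2 + 0.36·π_3
π_2 = 0.34·π_1 + 0.44·π_2 + 0.38·π_3
Solving with the normalization constraint gives π = (0.3515, 0.3893, 0.2592).
So the stationary probability of Tier 3 is 0.3893.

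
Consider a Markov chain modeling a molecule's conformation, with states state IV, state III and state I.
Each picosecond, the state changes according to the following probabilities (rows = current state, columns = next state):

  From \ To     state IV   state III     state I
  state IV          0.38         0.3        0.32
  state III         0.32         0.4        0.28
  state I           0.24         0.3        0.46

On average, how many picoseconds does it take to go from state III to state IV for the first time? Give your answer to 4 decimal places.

Let t(s) be the expected number of picoseconds to first reach state IV from state s, with t(state IV) = 0. Conditioning on the first picosecond:
t(state III) = 1 + 0.4·t(state III) + 0.28·t(state I)
t(state I) = 1 + 0.3·t(state III) + 0.46·t(state I)
Solving: t(state III) = 3.4167, t(state I) = 3.7500.
Expected picoseconds from state III to state IV: 3.4167.

3.4167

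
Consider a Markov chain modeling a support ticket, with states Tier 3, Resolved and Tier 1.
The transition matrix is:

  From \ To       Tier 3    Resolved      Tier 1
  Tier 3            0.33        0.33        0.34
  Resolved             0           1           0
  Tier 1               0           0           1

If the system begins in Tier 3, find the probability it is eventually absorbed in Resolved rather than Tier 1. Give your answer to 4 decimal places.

0.4925

Let h(s) be the probability of absorption at Resolved starting from transient state s. Then h(Resolved) = 1 and h(Tier 1) = 0. By first-step analysis:
h(Tier 3) = 0.33·h(Tier 3) + 0.33·1 + 0.34·0
Solving: h(Tier 3) = 0.4925.
Starting from Tier 3, the probability is 0.4925.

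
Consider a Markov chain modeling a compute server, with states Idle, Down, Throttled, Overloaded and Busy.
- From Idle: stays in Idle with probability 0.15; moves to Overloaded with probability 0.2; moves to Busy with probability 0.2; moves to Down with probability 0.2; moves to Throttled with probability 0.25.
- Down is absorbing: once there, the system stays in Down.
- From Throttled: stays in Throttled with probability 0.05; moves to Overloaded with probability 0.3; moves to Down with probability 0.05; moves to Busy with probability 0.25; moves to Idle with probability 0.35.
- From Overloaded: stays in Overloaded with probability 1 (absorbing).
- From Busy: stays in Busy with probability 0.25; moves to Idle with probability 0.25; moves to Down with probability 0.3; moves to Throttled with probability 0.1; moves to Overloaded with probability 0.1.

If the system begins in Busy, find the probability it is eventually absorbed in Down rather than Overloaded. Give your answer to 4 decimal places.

Let h(s) be the probability of absorption at Down starting from transient state s. Then h(Down) = 1 and h(Overloaded) = 0. By first-step analysis:
h(Idle) = 0.15·h(Idle) + 0.2·1 + 0.25·h(Throttled) + 0.2·0 + 0.2·h(Busy)
h(Throttled) = 0.35·h(Idle) + 0.05·1 + 0.05·h(Throttled) + 0.3·0 + 0.25·h(Busy)
h(Busy) = 0.25·h(Idle) + 0.3·1 + 0.1·h(Throttled) + 0.1·0 + 0.25·h(Busy)
Solving: h(Idle) = 0.4985, h(Throttled) = 0.3993, h(Busy) = 0.6194.
Starting from Busy, the probability is 0.6194.

0.6194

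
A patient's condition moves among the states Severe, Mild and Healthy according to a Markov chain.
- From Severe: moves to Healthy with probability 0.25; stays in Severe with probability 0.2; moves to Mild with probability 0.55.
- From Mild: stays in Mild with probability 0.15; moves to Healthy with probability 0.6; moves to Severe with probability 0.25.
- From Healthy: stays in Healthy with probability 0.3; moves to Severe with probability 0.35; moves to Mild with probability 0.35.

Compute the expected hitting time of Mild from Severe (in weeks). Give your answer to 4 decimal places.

Let t(s) be the expected number of weeks to first reach Mild from state s, with t(Mild) = 0. Conditioning on the first week:
t(Severe) = 1 + 0.2·t(Severe) + 0.25·t(Healthy)
t(Healthy) = 1 + 0.35·t(Severe) + 0.3·t(Healthy)
Solving: t(Severe) = 2.0106, t(Healthy) = 2.4339.
Expected weeks from Severe to Mild: 2.0106.

2.0106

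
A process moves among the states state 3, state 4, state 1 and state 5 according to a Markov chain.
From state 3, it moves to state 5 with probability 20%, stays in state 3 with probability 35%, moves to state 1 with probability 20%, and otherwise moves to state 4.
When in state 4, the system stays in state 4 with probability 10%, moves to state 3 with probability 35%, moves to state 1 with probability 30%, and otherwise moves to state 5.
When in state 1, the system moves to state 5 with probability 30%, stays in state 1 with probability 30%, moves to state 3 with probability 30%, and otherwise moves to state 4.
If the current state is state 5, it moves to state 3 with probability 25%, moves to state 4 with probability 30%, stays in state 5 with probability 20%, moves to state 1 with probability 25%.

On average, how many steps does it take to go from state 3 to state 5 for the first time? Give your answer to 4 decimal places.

4.2813

Let t(s) be the expected number of steps to first reach state 5 from state s, with t(state 5) = 0. Conditioning on the first step:
t(state 3) = 1 + 0.35·t(state 3) + 0.25·t(state 4) + 0.2·t(state 1)
t(state 4) = 1 + 0.35·t(state 3) + 0.1·t(state 4) + 0.3·t(state 1)
t(state 1) = 1 + 0.3·t(state 3) + 0.1·t(state 4) + 0.3·t(state 1)
Solving: t(state 3) = 4.2813, t(state 4) = 4.0571, t(state 1) = 3.8430.
Expected steps from state 3 to state 5: 4.2813.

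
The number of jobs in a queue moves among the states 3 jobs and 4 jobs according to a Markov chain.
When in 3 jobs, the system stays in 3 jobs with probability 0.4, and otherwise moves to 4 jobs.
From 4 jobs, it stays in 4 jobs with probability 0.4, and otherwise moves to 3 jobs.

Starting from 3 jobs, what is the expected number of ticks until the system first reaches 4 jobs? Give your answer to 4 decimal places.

1.6667

Let t(s) be the expected number of ticks to first reach 4 jobs from state s, with t(4 jobs) = 0. Conditioning on the first tick:
t(3 jobs) = 1 + 0.4·t(3 jobs)
Solving: t(3 jobs) = 1.6667.
Expected ticks from 3 jobs to 4 jobs: 1.6667.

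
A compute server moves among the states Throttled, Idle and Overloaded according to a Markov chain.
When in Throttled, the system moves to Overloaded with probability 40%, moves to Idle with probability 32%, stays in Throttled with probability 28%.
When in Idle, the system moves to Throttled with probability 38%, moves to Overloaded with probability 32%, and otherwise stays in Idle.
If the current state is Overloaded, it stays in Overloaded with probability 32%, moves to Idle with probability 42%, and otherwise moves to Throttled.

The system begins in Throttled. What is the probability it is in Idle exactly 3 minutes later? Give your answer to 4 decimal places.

0.3472

Propagate the distribution vector 3 minutes from Throttled.
After 0 minutes: (1.0000, 0.0000, 0.0000)
After 1 minute: (0.2800, 0.3200, 0.4000)
After 2 minutes: (0.3040, 0.3536, 0.3424)
After 3 minutes: (0.3085, 0.3472, 0.3443)
P(in Idle after 3 minutes) = 0.3472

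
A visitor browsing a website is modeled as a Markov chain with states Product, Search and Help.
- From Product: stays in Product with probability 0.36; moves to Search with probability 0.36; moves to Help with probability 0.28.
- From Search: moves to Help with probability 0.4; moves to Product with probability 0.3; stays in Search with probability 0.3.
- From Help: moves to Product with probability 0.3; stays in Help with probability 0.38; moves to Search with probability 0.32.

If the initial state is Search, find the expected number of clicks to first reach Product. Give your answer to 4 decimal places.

3.3333

Let t(s) be the expected number of clicks to first reach Product from state s, with t(Product) = 0. Conditioning on the first click:
t(Search) = 1 + 0.3·t(Search) + 0.4·t(Help)
t(Help) = 1 + 0.32·t(Search) + 0.38·t(Help)
Solving: t(Search) = 3.3333, t(Help) = 3.3333.
Expected clicks from Search to Product: 3.3333.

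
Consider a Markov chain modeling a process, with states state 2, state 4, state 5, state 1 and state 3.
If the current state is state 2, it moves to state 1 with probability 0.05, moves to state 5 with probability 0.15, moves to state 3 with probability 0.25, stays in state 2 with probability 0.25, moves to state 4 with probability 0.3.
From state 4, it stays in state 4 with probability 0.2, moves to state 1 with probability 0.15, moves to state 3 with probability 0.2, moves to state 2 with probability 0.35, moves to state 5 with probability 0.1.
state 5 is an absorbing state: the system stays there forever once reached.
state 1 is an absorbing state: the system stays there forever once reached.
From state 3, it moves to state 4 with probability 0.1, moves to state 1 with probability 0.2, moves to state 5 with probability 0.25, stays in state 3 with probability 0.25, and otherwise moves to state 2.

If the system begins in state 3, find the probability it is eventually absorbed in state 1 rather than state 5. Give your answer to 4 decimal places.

Let h(s) be the probability of absorption at state 1 starting from transient state s. Then h(state 1) = 1 and h(state 5) = 0. By first-step analysis:
h(state 2) = 0.25·h(state 2) + 0.3·h(state 4) + 0.15·0 + 0.05·1 + 0.25·h(state 3)
h(state 4) = 0.35·h(state 2) + 0.2·h(state 4) + 0.1·0 + 0.15·1 + 0.2·h(state 3)
h(state 3) = 0.2·h(state 2) + 0.1·h(state 4) + 0.25·0 + 0.2·1 + 0.25·h(state 3)
Solving: h(state 2) = 0.4010, h(state 4) = 0.4721, h(state 3) = 0.4365.
Starting from state 3, the probability is 0.4365.

0.4365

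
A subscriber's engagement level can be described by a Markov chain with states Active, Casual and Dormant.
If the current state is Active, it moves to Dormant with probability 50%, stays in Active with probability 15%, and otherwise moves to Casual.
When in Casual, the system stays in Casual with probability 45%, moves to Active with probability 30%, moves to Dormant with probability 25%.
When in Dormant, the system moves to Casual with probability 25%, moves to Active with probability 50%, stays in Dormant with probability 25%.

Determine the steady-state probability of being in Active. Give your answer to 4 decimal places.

Let the stationary distribution be π with π = πP and π_1 + π_2 + π_3 = 1.
π_1 = 0.15·π_1 + 0.3·π_2 + 0.5·π_3
π_2 = 0.35·π_1 + 0.45·π_2 + 0.25·π_3
Solving with the normalization constraint gives π = (0.3182, 0.3523, 0.3295).
So the stationary probability of Active is 0.3182.

0.3182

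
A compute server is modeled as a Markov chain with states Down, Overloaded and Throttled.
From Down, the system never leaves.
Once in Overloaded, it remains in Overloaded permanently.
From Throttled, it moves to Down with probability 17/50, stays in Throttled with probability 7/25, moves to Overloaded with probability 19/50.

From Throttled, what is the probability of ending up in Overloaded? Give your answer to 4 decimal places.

0.5278

Let h(s) be the probability of absorption at Overloaded starting from transient state s. Then h(Overloaded) = 1 and h(Down) = 0. By first-step analysis:
h(Throttled) = 0.34·0 + 0.38·1 + 0.28·h(Throttled)
Solving: h(Throttled) = 0.5278.
Starting from Throttled, the probability is 0.5278.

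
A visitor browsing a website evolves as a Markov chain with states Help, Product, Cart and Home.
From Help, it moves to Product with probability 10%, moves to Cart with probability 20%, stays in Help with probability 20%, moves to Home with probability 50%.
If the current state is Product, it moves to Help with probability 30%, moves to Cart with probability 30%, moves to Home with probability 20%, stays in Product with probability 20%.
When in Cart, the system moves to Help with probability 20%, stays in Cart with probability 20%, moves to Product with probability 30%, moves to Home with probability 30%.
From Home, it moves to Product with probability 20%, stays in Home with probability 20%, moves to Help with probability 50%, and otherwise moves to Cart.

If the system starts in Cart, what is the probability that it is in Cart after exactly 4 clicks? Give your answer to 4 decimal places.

Propagate the distribution vector 4 clicks from Cart.
After 0 clicks: (0.0000, 0.0000, 1.0000, 0.0000)
After 1 click: (0.2000, 0.3000, 0.2000, 0.3000)
After 2 clicks: (0.3200, 0.2000, 0.2000, 0.2800)
After 3 clicks: (0.3040, 0.1880, 0.1920, 0.3160)
After 4 clicks: (0.3136, 0.1888, 0.1872, 0.3104)
P(in Cart after 4 clicks) = 0.1872

0.1872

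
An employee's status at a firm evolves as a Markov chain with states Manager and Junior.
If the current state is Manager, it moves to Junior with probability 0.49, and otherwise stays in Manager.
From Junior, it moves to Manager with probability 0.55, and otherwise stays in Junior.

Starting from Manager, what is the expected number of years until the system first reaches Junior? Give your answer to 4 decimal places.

2.0408

Let t(s) be the expected number of years to first reach Junior from state s, with t(Junior) = 0. Conditioning on the first year:
t(Manager) = 1 + 0.51·t(Manager)
Solving: t(Manager) = 2.0408.
Expected years from Manager to Junior: 2.0408.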